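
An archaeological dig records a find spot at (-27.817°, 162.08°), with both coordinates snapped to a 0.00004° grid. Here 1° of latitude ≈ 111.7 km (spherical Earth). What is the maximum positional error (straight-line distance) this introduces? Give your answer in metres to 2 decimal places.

2.98 metres

With a 0.00004° grid the true value lies within half a step, ±0.00004°/2 = ±2e-05°, of the stored one.
Latitude error → 2e-05 × 111700 = 2.234 m along the meridian.
East–west component at 27.817°: 2e-05° × 111700 × cos 27.817° ≈ 2e-05 × 98792.2 ≈ 1.97584 m.
Combining orthogonally: (2.234² + 1.97584²)^½ ≈ 2.9824 m.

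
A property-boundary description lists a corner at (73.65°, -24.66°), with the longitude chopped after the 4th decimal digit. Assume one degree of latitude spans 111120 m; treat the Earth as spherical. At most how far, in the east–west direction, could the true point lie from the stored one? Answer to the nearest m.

3 m

Truncating at 4 decimal places can drop up to a full unit in the last place, so the longitude may be off by as much as 0.0001°.
At latitude 73.65° a degree of longitude spans 111120 m × cos 73.65° = 111120 × 0.2815 ≈ 31280.7 m.
So at most 0.0001° × 31280.7 ≈ 3.12807 m east–west.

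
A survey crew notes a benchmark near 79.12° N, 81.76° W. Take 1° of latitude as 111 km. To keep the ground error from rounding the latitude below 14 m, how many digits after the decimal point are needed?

One degree of latitude covers 111000 m.
Rounding to N decimal places gives at most 0.5 × 10⁻ᴺ degrees of error, i.e. 0.5 × 10⁻ᴺ × 111000 m.
Need 0.5 × 111000 × 10⁻ᴺ ≤ 14 → 10⁻ᴺ ≤ 2.523e-04, so N ≥ 3.60.
N = 3 would give 55.5 m (too coarse); N = 4 gives 5.55 m ≤ 14 m.

4 decimal places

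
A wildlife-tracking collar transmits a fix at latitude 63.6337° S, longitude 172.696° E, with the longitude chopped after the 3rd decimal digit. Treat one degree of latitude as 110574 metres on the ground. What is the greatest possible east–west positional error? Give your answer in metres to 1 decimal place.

49.1 metres

Truncating at 3 decimal places can drop up to a full unit in the last place, so the longitude may be off by as much as 0.001°.
Parallels shrink by cos φ, so at 63.6337° a degree of longitude is 110574 × 0.4441 ≈ 49106.8 m.
East–west error: 0.001° × 49106.8 m/° ≈ 49.1068 m.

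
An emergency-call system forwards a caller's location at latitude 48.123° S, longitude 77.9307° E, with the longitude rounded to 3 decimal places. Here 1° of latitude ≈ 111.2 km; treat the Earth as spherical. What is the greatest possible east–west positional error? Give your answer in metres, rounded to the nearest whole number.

37 metres

Rounding to 3 decimal places leaves the longitude within ±0.0005° of the true value.
At latitude 48.123° a degree of longitude spans 111200 m × cos 48.123° = 111200 × 0.6675 ≈ 74229.7 m.
Maximum E–W displacement: 0.0005 × 74229.7 = 37.1149 m.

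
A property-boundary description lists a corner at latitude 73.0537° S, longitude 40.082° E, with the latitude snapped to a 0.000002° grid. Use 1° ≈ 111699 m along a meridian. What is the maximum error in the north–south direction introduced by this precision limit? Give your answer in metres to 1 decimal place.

With a 0.000002° grid the true value lies within half a step, ±0.000002°/2 = ±1e-06°, of the stored one.
North–south distance: 1e-06° × 111699 m/° = 0.111699 m.

0.1 metres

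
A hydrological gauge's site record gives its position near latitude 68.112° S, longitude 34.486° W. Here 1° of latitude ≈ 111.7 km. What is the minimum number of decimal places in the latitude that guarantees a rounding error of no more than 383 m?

3 decimal places

One degree of latitude covers 111700 m.
Rounding to N decimal places gives at most 0.5 × 10⁻ᴺ degrees of error, i.e. 0.5 × 10⁻ᴺ × 111700 m.
Need 0.5 × 111700 × 10⁻ᴺ ≤ 383 → 10⁻ᴺ ≤ 6.858e-03, so N ≥ 2.16.
At 2 places the error can reach 558 m, but 3 places keeps it to 55.9 m.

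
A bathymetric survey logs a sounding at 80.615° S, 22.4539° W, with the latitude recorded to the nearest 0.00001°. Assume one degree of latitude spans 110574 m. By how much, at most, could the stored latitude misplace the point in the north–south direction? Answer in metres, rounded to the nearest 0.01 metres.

Rounding to 5 decimal places leaves the latitude within ±5e-06° of the true value.
Along the meridian that is 5e-06° × 110574 m/° = 0.55287 m.

0.55 metres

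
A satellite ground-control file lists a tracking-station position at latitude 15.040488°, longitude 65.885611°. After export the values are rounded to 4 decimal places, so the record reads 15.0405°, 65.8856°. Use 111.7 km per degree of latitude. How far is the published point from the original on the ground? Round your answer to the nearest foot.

6 feet

Δlat = 15.040488 − 15.0405 = -0.000012°; Δlon = 65.885611 − 65.8856 = +0.000011°.
N–S: -0.000012° × 111700 m/° = -1.3404 m.
E–W at 15.0405°: 0.000011° × 111700 × cos 15.0405° = 0.000011 × 111700 × 0.9657 ≈ 1.18661 m.
Hypotenuse of the two orthogonal shifts: √(1.3404² + 1.18661²) = 1.79017 m.
Converting: 1.79017 m × 3.2808 ft/m ≈ 5.8733 ft.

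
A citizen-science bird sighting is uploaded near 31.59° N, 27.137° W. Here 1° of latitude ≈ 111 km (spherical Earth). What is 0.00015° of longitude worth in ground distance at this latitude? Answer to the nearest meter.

One degree of longitude here spans 111000 × cos 31.59° = 111000 × 0.8518 ≈ 94551.8 m; 0.00015° of that is 14.1828 m.

14 meters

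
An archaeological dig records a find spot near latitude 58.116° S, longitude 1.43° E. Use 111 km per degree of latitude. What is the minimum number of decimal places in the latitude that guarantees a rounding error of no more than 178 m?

3

One degree of latitude covers 111000 m.
With N decimal places the half-ulp bound is 0.5·10⁻ᴺ°, or 0.5·10⁻ᴺ × 111000 m on the ground.
Need 0.5 × 111000 × 10⁻ᴺ ≤ 178 → 10⁻ᴺ ≤ 3.207e-03, so N ≥ 2.49.
At 2 places the error can reach 555 m, but 3 places keeps it to 55.5 m.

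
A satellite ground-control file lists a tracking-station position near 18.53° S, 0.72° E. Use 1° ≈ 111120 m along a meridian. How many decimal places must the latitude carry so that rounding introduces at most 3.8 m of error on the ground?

One degree of latitude covers 111120 m.
Rounding to N decimal places gives at most 0.5 × 10⁻ᴺ degrees of error, i.e. 0.5 × 10⁻ᴺ × 111120 m.
Need 0.5 × 111120 × 10⁻ᴺ ≤ 3.8 → 10⁻ᴺ ≤ 6.839e-05, so N ≥ 4.16.
So 5 decimal places suffice (0.556 m); 4 would allow up to 5.56 m.

5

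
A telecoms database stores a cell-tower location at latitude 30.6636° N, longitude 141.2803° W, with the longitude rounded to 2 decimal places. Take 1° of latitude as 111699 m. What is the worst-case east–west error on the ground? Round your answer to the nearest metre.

Rounding to 2 decimal places leaves the longitude within ±0.005° of the true value.
Parallels shrink by cos φ, so at 30.6636° a degree of longitude is 111699 × 0.8602 ≈ 96080.8 m.
Maximum E–W displacement: 0.005 × 96080.8 = 480.404 m.

480 metres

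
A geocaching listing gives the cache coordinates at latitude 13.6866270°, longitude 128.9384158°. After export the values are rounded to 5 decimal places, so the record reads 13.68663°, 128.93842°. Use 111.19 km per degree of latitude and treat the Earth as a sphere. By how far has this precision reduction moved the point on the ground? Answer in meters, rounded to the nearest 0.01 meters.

The latitude changed by -0.0000030° and the longitude by -0.0000042°.
North–south shift: -0.0000030 × 111190 = -0.33357 m.
E–W at 13.6866°: -0.0000042° × 111190 × cos 13.6866° = -0.0000042 × 111190 × 0.9716 ≈ -0.453737 m.
Combined displacement = (0.33357² + 0.453737²)^½ ≈ 0.563158 m.

0.56 meters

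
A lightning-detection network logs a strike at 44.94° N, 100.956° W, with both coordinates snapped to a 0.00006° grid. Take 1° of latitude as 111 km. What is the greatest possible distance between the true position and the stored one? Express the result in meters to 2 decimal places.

4.08 meters

With a 0.00006° grid the true value lies within half a step, ±0.00006°/2 = ±3e-05°, of the stored one.
Latitude error → 3e-05 × 111000 = 3.33 m along the meridian.
East–west component at 44.94°: 3e-05° × 111000 × cos 44.94° ≈ 3e-05 × 78571 ≈ 2.35713 m.
Combining orthogonally: (3.33² + 2.35713²)^½ ≈ 4.07982 m.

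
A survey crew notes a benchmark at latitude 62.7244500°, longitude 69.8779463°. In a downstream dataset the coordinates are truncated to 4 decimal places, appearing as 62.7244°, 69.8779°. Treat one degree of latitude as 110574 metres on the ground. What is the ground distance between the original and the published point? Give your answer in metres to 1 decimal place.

The latitude changed by +0.0000500° and the longitude by +0.0000463°.
North–south shift: 0.0000500 × 110574 = 5.5287 m.
E–W at 62.7244°: 0.0000463° × 110574 × cos 62.7244° = 0.0000463 × 110574 × 0.4583 ≈ 2.34615 m.
Distance: √(5.5287² + 2.34615²) ≈ 6.00591 m.

6.0 metres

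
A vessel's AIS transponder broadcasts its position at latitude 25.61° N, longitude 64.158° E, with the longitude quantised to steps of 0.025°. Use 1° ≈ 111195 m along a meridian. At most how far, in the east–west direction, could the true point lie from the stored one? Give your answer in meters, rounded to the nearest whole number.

With a 0.025° grid the true value lies within half a step, ±0.025°/2 = ±0.0125°, of the stored one.
At latitude 25.61° a degree of longitude spans 111195 m × cos 25.61° = 111195 × 0.9018 ≈ 100271 m.
Maximum E–W displacement: 0.0125 × 100271 = 1253.39 m.

1253 meters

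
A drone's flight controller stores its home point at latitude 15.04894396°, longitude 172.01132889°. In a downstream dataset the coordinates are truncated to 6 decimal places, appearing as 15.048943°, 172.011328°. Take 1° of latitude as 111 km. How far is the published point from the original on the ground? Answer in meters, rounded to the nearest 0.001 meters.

0.143 meters

The latitude changed by +0.00000096° and the longitude by +0.00000089°.
North–south shift: 0.00000096 × 111000 = 0.10656 m.
East–west at this latitude: 0.00000089° × 111000 × cos 15.0489° ≈ 0.00000089 × 107193 = 0.0954019 m.
Hypotenuse of the two orthogonal shifts: √(0.10656² + 0.0954019²) = 0.143026 m.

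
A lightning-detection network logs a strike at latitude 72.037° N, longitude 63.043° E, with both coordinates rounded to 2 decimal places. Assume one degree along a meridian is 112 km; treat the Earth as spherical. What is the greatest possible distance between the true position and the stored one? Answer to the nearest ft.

1923 ft

Rounding to 2 decimal places leaves each coordinate within ±0.005° of the true value.
North–south component: 0.005° × 112000 = 560 m.
East–west component at 72.037°: 0.005° × 112000 × cos 72.037° ≈ 0.005 × 34541.1 ≈ 172.706 m.
The two errors are perpendicular, so the maximum displacement is √(560² + 172.706²) ≈ 586.027 m.
In feet: 586.027 m ÷ 0.3048 ≈ 1922.7 ft.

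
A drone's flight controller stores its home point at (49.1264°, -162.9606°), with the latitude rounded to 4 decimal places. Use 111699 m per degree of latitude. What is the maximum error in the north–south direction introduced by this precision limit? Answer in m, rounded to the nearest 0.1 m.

5.6 m

Rounding to 4 decimal places leaves the latitude within ±5e-05° of the true value.
North–south distance: 5e-05° × 111699 m/° = 5.58495 m.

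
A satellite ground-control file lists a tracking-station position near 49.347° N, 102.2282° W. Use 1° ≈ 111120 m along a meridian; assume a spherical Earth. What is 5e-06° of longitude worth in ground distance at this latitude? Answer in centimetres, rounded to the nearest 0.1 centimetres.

At 49.347° a degree of longitude is 111120 × cos 49.347° ≈ 72392 m, so 5e-06° corresponds to 0.36196 m.
That is 0.36196 m = 36.196 cm.

36.2 centimetres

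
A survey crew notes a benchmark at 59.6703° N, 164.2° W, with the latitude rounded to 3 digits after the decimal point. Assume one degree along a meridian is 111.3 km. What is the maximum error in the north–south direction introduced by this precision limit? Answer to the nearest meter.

Rounding to 3 decimal places leaves the latitude within ±0.0005° of the true value.
Along the meridian that is 0.0005° × 111300 m/° = 55.65 m.

56 meters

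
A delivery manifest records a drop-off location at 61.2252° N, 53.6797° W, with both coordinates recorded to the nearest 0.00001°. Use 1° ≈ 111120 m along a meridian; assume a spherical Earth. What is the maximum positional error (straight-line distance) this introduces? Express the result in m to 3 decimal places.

Rounding to 5 decimal places leaves each coordinate within ±5e-06° of the true value.
North–south component: 5e-06° × 111120 = 0.5556 m.
E–W at 61.2252°: 5e-06° × 111120 × cos 61.2252° = 5e-06 × 111120 × 0.4814 ≈ 0.267448 m.
The two errors are perpendicular, so the maximum displacement is √(0.5556² + 0.267448²) ≈ 0.61662 m.

0.617 m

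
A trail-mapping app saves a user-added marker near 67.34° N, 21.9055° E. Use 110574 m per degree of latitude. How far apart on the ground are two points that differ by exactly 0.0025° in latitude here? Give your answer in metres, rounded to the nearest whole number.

276 metres

Along a meridian 0.0025° is 0.0025 × 110574 = 276.435 m.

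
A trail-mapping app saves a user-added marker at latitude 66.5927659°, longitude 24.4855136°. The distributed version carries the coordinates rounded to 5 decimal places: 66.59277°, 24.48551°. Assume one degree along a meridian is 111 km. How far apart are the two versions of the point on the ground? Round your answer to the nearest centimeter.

Δlat = 66.5927659 − 66.59277 = -0.0000041°; Δlon = 24.4855136 − 24.48551 = +0.0000036°.
N–S: -0.0000041° × 111000 m/° = -0.4551 m.
E–W at 66.5928°: 0.0000036° × 111000 × cos 66.5928° = 0.0000036 × 111000 × 0.3973 ≈ 0.158747 m.
Combined displacement = (0.4551² + 0.158747²)^½ ≈ 0.481992 m.
That is 0.481992 m = 48.199 cm.

48 centimeters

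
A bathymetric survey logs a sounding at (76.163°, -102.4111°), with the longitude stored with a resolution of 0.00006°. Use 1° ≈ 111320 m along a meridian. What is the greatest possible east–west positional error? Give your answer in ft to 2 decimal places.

2.62 ft

With a 0.00006° grid the true value lies within half a step, ±0.00006°/2 = ±3e-05°, of the stored one.
At latitude 76.163° a degree of longitude spans 111320 m × cos 76.163° = 111320 × 0.2392 ≈ 26623.4 m.
Maximum E–W displacement: 3e-05 × 26623.4 = 0.798701 m.
In feet: 0.798701 m ÷ 0.3048 ≈ 2.6204 ft.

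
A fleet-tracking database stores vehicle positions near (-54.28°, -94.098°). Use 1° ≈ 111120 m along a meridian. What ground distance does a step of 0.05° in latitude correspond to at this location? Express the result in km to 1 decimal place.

5.6 km

Along a meridian 0.05° is 0.05 × 111120 = 5556 m.
That is 5556 m = 5.556 km.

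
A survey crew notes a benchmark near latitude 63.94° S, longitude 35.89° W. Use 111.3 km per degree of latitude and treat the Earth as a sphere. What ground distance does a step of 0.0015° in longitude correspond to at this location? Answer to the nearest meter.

73 meters

0.0015° of longitude at 63.94° is 0.0015 × 111300 × cos 63.94° ≈ 0.0015 × 48895.4 = 73.3432 m.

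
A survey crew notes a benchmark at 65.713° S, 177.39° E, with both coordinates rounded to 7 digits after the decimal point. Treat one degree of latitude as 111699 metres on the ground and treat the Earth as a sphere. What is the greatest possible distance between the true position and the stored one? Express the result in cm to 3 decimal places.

Rounding to 7 decimal places leaves each coordinate within ±5e-08° of the true value.
North–south component: 5e-08° × 111699 = 0.00558495 m.
Longitude error → 5e-08 × 111699 × cos 65.713° = 5e-08 × 111699 × 0.4113 ≈ 0.00229713 m.
Combining orthogonally: (0.00558495² + 0.00229713²)^½ ≈ 0.00603891 m.
That is 0.00603891 m = 0.60389 cm.

0.604 cm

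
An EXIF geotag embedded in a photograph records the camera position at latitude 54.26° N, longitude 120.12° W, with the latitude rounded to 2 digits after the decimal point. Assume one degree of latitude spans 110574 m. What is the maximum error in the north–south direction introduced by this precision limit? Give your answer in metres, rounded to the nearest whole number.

553 metres

Rounding to 2 decimal places leaves the latitude within ±0.005° of the true value.
So the N–S error is at most 0.005 × 110574 = 552.87 m.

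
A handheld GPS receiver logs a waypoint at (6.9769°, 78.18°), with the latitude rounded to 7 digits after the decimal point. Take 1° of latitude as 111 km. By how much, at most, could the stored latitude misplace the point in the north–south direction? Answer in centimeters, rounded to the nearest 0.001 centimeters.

0.555 centimeters

Rounding to 7 decimal places leaves the latitude within ±5e-08° of the true value.
So the N–S error is at most 5e-08 × 111000 = 0.00555 m.
That is 0.00555 m = 0.555 cm.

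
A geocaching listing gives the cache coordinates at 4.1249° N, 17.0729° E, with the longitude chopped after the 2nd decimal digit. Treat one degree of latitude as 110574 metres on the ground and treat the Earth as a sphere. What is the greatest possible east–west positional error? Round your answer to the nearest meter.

1103 meters

Truncating at 2 decimal places can drop up to a full unit in the last place, so the longitude may be off by as much as 0.01°.
At latitude 4.1249° a degree of longitude spans 110574 m × cos 4.1249° = 110574 × 0.9974 ≈ 110288 m.
So at most 0.01° × 110288 ≈ 1102.88 m east–west.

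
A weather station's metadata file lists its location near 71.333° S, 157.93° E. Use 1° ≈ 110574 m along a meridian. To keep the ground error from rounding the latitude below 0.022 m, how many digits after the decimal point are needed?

One degree of latitude covers 110574 m.
With N decimal places the half-ulp bound is 0.5·10⁻ᴺ°, or 0.5·10⁻ᴺ × 110574 m on the ground.
Setting 55287 × 10⁻ᴺ ≤ 0.022 gives 10ᴺ ≥ 2.513e+06, i.e. N ≥ 6.40.
N = 6 would give 0.0553 m (too coarse); N = 7 gives 0.00553 m ≤ 0.022 m.

7 decimal places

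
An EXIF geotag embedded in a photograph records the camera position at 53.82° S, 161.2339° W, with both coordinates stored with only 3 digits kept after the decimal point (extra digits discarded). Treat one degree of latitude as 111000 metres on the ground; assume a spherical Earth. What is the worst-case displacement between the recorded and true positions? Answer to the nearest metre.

Truncating at 3 decimal places can drop up to a full unit in the last place, so each coordinate may be off by as much as 0.001°.
N–S: 0.001° × 111000 m/° = 111 m.
E–W at 53.82°: 0.001° × 111000 × cos 53.82° = 0.001 × 111000 × 0.5903 ≈ 65.526 m.
The two errors are perpendicular, so the maximum displacement is √(111² + 65.526²) ≈ 128.898 m.

129 metres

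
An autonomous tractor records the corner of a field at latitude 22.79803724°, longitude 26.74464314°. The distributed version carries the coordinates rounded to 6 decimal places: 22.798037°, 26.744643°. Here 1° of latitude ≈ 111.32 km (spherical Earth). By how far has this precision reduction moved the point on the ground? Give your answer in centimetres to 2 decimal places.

3.03 centimetres

Δlat = 22.79803724 − 22.798037 = +0.00000024°; Δlon = 26.74464314 − 26.744643 = +0.00000014°.
N–S: 0.00000024° × 111320 m/° = 0.0267168 m.
East–west at this latitude: 0.00000014° × 111320 × cos 22.798° ≈ 0.00000014 × 102623 = 0.0143673 m.
Hypotenuse of the two orthogonal shifts: √(0.0267168² + 0.0143673²) = 0.0303349 m.
That is 0.0303349 m = 3.0335 cm.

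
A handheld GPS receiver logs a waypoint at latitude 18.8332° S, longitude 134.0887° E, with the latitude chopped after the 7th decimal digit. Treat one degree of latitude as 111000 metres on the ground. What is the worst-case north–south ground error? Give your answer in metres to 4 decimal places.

Truncating at 7 decimal places can drop up to a full unit in the last place, so the latitude may be off by as much as 1e-07°.
North–south distance: 1e-07° × 111000 m/° = 0.0111 m.

0.0111 metres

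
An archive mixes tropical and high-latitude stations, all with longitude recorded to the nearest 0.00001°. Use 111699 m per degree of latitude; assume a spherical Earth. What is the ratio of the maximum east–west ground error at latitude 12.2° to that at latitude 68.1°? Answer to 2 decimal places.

Rounding to 5 decimal places leaves the longitude within ±5e-06° of the true value.
At 12.2°: 5e-06° × 111699 × cos 12.2° = 5e-06 × 111699 × 0.9774 ≈ 0.54588 m.
Error at 68.1° = 5e-06° × 111699 × cos 68.1° ≈ 0.5585 × 0.3730 = 0.20831 m.
Ratio: 0.54588 / 0.20831 = cos 12.2° / cos 68.1° ≈ 2.6205.

2.62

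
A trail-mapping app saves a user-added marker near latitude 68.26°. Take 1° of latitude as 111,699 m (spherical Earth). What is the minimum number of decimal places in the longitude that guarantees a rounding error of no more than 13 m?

At 68.26° one degree of longitude covers 111699 × cos 68.26° ≈ 111699 × 0.3704 ≈ 41372.8 m.
N decimal places → at most half a unit in the last place, 0.5 × 10⁻ᴺ° = 41372.8/2 × 10⁻ᴺ m.
Setting 20686.4 × 10⁻ᴺ ≤ 13 gives 10ᴺ ≥ 1591, i.e. N ≥ 3.20.
So 4 decimal places suffice (2.07 m); 3 would allow up to 20.7 m.

4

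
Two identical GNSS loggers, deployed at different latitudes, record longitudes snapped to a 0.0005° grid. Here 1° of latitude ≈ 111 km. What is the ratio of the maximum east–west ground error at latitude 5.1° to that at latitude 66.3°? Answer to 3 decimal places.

With a 0.0005° grid the true value lies within half a step, ±0.0005°/2 = ±0.00025°, of the stored one.
Error at 5.1° = 0.00025° × 111000 × cos 5.1° ≈ 27.75 × 0.9960 = 27.64 m.
Error at 66.3° = 0.00025° × 111000 × cos 66.3° ≈ 27.75 × 0.4019 = 11.154 m.
The ratio reduces to cos 5.1° / cos 66.3° = 0.9960/0.4019 ≈ 2.4780.

2.478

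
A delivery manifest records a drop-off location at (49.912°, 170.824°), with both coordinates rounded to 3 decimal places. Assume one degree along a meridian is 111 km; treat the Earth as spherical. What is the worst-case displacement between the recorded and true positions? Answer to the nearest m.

66 m

Rounding to 3 decimal places leaves each coordinate within ±0.0005° of the true value.
N–S: 0.0005° × 111000 m/° = 55.5 m.
East–west component at 49.912°: 0.0005° × 111000 × cos 49.912° ≈ 0.0005 × 71479.9 ≈ 35.74 m.
Combining orthogonally: (55.5² + 35.74²)^½ ≈ 66.0121 m.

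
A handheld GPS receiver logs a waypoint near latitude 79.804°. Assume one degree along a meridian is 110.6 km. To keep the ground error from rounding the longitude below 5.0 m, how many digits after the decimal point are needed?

At 79.804° one degree of longitude covers 110600 × cos 79.804° ≈ 110600 × 0.1770 ≈ 19578 m.
With N decimal places the half-ulp bound is 0.5·10⁻ᴺ°, or 0.5·10⁻ᴺ × 19578 m on the ground.
Need 0.5 × 19578 × 10⁻ᴺ ≤ 5.0 → 10⁻ᴺ ≤ 5.108e-04, so N ≥ 3.29.
At 3 places the error can reach 9.79 m, but 4 places keeps it to 0.979 m.

4 decimal places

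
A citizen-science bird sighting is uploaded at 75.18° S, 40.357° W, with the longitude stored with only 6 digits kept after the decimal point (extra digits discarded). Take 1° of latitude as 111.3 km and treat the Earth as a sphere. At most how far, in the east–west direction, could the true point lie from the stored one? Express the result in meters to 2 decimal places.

0.03 meters

Truncating at 6 decimal places can drop up to a full unit in the last place, so the longitude may be off by as much as 1e-06°.
At latitude 75.18° a degree of longitude spans 111300 m × cos 75.18° = 111300 × 0.2558 ≈ 28468.7 m.
So at most 1e-06° × 28468.7 ≈ 0.0284687 m east–west.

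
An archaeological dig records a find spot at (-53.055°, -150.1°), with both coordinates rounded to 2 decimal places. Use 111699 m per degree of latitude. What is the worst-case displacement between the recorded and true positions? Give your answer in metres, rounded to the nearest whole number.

Rounding to 2 decimal places leaves each coordinate within ±0.005° of the true value.
N–S: 0.005° × 111699 m/° = 558.495 m.
E–W at 53.055°: 0.005° × 111699 × cos 53.055° = 0.005 × 111699 × 0.6010 ≈ 335.682 m.
Worst case both components are at the extreme and orthogonal: √(558.495² + 335.682²) ≈ 651.613 m.

652 metres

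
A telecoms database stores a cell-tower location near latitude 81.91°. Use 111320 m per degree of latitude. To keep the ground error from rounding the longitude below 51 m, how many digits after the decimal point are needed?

At 81.91° one degree of longitude covers 111320 × cos 81.91° ≈ 111320 × 0.1407 ≈ 15665.9 m.
N decimal places → at most half a unit in the last place, 0.5 × 10⁻ᴺ° = 15665.9/2 × 10⁻ᴺ m.
Need 0.5 × 15665.9 × 10⁻ᴺ ≤ 51 → 10⁻ᴺ ≤ 6.511e-03, so N ≥ 2.19.
So 3 decimal places suffice (7.83 m); 2 would allow up to 78.3 m.

3 decimal places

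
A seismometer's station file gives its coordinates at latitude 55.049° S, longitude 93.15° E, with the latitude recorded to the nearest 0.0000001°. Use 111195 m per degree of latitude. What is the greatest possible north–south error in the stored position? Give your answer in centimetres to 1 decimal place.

0.6 centimetres

Rounding to 7 decimal places leaves the latitude within ±5e-08° of the true value.
North–south distance: 5e-08° × 111195 m/° = 0.00555975 m.
That is 0.00555975 m = 0.55597 cm.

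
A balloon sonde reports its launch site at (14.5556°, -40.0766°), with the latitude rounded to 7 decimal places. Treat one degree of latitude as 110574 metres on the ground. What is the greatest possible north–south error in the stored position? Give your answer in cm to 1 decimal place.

0.6 cm

Rounding to 7 decimal places leaves the latitude within ±5e-08° of the true value.
Along the meridian that is 5e-08° × 110574 m/° = 0.0055287 m.
That is 0.0055287 m = 0.55287 cm.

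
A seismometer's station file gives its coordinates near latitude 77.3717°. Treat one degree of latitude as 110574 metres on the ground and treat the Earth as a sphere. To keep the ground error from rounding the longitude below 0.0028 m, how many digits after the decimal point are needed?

At 77.3717° one degree of longitude covers 110574 × cos 77.3717° ≈ 110574 × 0.2186 ≈ 24174.3 m.
Rounding to N decimal places gives at most 0.5 × 10⁻ᴺ degrees of error, i.e. 0.5 × 10⁻ᴺ × 24174.3 m.
Need 0.5 × 24174.3 × 10⁻ᴺ ≤ 0.0028 → 10⁻ᴺ ≤ 2.317e-07, so N ≥ 6.64.
So 7 decimal places suffice (0.00121 m); 6 would allow up to 0.0121 m.

7 decimal places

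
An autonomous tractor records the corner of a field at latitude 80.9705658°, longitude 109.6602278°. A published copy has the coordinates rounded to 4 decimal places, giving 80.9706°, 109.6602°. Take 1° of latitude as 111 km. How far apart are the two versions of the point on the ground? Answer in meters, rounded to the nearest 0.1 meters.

3.8 meters

The latitude changed by -0.0000342° and the longitude by +0.0000278°.
North–south shift: -0.0000342 × 111000 = -3.7962 m.
East–west at this latitude: 0.0000278° × 111000 × cos 80.9706° ≈ 0.0000278 × 17420.5 = 0.484289 m.
Hypotenuse of the two orthogonal shifts: √(3.7962² + 0.484289²) = 3.82697 m.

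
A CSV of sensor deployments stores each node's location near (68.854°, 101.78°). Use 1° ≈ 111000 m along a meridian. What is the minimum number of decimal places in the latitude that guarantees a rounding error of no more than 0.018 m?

7 decimal places

One degree of latitude covers 111000 m.
N decimal places → at most half a unit in the last place, 0.5 × 10⁻ᴺ° = 111000/2 × 10⁻ᴺ m.
Need 0.5 × 111000 × 10⁻ᴺ ≤ 0.018 → 10⁻ᴺ ≤ 3.243e-07, so N ≥ 6.49.
N = 6 would give 0.0555 m (too coarse); N = 7 gives 0.00555 m ≤ 0.018 m.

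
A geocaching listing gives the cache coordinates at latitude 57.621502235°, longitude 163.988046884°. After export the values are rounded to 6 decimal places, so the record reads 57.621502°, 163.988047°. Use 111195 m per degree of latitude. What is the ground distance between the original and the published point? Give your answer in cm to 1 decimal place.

The latitude changed by +0.000000235° and the longitude by -0.000000116°.
North–south shift: 0.000000235 × 111195 = 0.0261308 m.
E–W at 57.6215°: -0.000000116° × 111195 × cos 57.6215° = -0.000000116 × 111195 × 0.5355 ≈ -0.00690734 m.
Hypotenuse of the two orthogonal shifts: √(0.0261308² + 0.00690734²) = 0.0270283 m.
That is 0.0270283 m = 2.7028 cm.

2.7 cm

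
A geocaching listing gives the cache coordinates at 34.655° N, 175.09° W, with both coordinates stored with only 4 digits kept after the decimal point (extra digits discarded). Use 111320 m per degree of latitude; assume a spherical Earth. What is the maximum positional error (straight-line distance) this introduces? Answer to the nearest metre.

14 metres

Truncating at 4 decimal places can drop up to a full unit in the last place, so each coordinate may be off by as much as 0.0001°.
N–S: 0.0001° × 111320 m/° = 11.132 m.
Longitude error → 0.0001 × 111320 × cos 34.655° = 0.0001 × 111320 × 0.8226 ≈ 9.15708 m.
Combining orthogonally: (11.132² + 9.15708²)^½ ≈ 14.4144 m.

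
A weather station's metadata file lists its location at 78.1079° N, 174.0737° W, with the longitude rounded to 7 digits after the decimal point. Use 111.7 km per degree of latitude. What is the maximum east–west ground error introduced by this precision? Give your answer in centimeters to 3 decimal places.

Rounding to 7 decimal places leaves the longitude within ±5e-08° of the true value.
Parallels shrink by cos φ, so at 78.1079° a degree of longitude is 111700 × 0.2061 ≈ 23017.9 m.
So at most 5e-08° × 23017.9 ≈ 0.0011509 m east–west.
That is 0.0011509 m = 0.11509 cm.

0.115 centimeters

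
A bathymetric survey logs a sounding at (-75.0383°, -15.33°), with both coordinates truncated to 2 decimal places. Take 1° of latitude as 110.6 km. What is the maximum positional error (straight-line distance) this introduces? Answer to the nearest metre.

Truncating at 2 decimal places can drop up to a full unit in the last place, so each coordinate may be off by as much as 0.01°.
Latitude error → 0.01 × 110600 = 1106 m along the meridian.
E–W at 75.0383°: 0.01° × 110600 × cos 75.0383° = 0.01 × 110600 × 0.2582 ≈ 285.54 m.
The two errors are perpendicular, so the maximum displacement is √(1106² + 285.54²) ≈ 1142.26 m.

1142 metres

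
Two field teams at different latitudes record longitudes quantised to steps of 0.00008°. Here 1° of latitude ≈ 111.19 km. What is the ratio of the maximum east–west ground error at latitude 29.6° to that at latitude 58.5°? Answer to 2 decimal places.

With a 0.00008° grid the true value lies within half a step, ±0.00008°/2 = ±4e-05°, of the stored one.
At 29.6°: 4e-05° × 111190 × cos 29.6° = 4e-05 × 111190 × 0.8695 ≈ 3.8672 m.
At 58.5°: 4e-05° × 111190 × cos 58.5° = 4e-05 × 111190 × 0.5225 ≈ 2.3239 m.
Ratio: 3.8672 / 2.3239 = cos 29.6° / cos 58.5° ≈ 1.6641.

1.66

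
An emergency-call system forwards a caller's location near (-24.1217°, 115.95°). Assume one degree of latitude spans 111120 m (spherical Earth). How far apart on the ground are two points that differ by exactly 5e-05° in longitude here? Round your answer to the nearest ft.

5e-05° of longitude at 24.1217° is 5e-05 × 111120 × cos 24.1217° ≈ 5e-05 × 101417 = 5.07085 m.
In feet: 5.07085 m ÷ 0.3048 ≈ 16.637 ft.

17 ft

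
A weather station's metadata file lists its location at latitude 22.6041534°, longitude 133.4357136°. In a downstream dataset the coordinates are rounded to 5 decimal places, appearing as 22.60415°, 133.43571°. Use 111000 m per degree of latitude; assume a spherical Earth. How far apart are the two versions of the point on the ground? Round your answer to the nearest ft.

The latitude changed by +0.0000034° and the longitude by +0.0000036°.
North–south shift: 0.0000034 × 111000 = 0.3774 m.
East–west at this latitude: 0.0000036° × 111000 × cos 22.6042° ≈ 0.0000036 × 102473 = 0.368904 m.
Hypotenuse of the two orthogonal shifts: √(0.3774² + 0.368904²) = 0.527751 m.
Converting: 0.527751 m × 3.2808 ft/m ≈ 1.7315 ft.

2 ft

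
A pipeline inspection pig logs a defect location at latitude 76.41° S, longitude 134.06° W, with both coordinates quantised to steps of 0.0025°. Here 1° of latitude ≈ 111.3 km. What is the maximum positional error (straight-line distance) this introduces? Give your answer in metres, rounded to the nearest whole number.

With a 0.0025° grid the true value lies within half a step, ±0.0025°/2 = ±0.00125°, of the stored one.
North–south component: 0.00125° × 111300 = 139.125 m.
Longitude error → 0.00125 × 111300 × cos 76.41° = 0.00125 × 111300 × 0.2350 ≈ 32.6905 m.
Worst case both components are at the extreme and orthogonal: √(139.125² + 32.6905²) ≈ 142.914 m.

143 metres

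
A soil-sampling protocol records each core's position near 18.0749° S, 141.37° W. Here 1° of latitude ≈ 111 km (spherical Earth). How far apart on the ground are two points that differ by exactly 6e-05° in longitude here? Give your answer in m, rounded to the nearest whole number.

6 m

6e-05° of longitude at 18.0749° is 6e-05 × 111000 × cos 18.0749° ≈ 6e-05 × 105522 = 6.33134 m.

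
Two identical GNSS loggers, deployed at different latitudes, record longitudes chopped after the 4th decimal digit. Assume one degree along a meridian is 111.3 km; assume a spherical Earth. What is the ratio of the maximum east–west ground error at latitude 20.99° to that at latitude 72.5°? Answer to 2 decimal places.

Truncating at 4 decimal places can drop up to a full unit in the last place, so the longitude may be off by as much as 0.0001°.
Error at 20.99° = 0.0001° × 111300 × cos 20.99° ≈ 11.13 × 0.9336 = 10.391 m.
Error at 72.5° = 0.0001° × 111300 × cos 72.5° ≈ 11.13 × 0.3007 = 3.3469 m.
Ratio: 10.391 / 3.3469 = cos 20.99° / cos 72.5° ≈ 3.1048.

3.10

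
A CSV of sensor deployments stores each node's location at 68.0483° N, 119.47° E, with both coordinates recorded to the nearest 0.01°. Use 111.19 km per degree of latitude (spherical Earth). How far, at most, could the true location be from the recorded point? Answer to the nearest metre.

Rounding to 2 decimal places leaves each coordinate within ±0.005° of the true value.
North–south component: 0.005° × 111190 = 555.95 m.
East–west component at 68.0483°: 0.005° × 111190 × cos 68.0483° ≈ 0.005 × 41565.6 ≈ 207.828 m.
Combining orthogonally: (555.95² + 207.828²)^½ ≈ 593.526 m.

594 metres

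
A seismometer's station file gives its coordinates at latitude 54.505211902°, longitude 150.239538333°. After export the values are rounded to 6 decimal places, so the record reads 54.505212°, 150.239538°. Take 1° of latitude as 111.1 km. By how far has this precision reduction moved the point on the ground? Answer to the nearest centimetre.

2 centimetres

The latitude changed by -0.000000098° and the longitude by +0.000000333°.
N–S: -0.000000098° × 111100 m/° = -0.0108878 m.
E–W at 54.5052°: 0.000000333° × 111100 × cos 54.5052° = 0.000000333 × 111100 × 0.5806 ≈ 0.0214811 m.
Distance: √(0.0108878² + 0.0214811²) ≈ 0.0240828 m.
That is 0.0240828 m = 2.4083 cm.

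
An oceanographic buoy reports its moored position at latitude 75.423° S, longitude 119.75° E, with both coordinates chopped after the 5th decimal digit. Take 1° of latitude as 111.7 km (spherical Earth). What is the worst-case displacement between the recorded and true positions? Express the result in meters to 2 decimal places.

Truncating at 5 decimal places can drop up to a full unit in the last place, so each coordinate may be off by as much as 1e-05°.
North–south component: 1e-05° × 111700 = 1.117 m.
Longitude error → 1e-05 × 111700 × cos 75.423° = 1e-05 × 111700 × 0.2517 ≈ 0.281128 m.
Worst case both components are at the extreme and orthogonal: √(1.117² + 0.281128²) ≈ 1.15183 m.

1.15 meters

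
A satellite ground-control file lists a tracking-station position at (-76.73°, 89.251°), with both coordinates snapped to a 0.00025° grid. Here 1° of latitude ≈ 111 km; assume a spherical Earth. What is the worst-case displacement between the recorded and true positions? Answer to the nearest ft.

With a 0.00025° grid the true value lies within half a step, ±0.00025°/2 = ±0.000125°, of the stored one.
N–S: 0.000125° × 111000 m/° = 13.875 m.
Longitude error → 0.000125 × 111000 × cos 76.73° = 0.000125 × 111000 × 0.2295 ≈ 3.18487 m.
Combining orthogonally: (13.875² + 3.18487²)^½ ≈ 14.2358 m.
Converting: 14.2358 m × 3.2808 ft/m ≈ 46.705 ft.

47 ft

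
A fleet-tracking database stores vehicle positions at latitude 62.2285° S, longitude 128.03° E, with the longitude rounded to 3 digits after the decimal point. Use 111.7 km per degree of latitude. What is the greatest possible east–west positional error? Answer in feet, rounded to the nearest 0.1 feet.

Rounding to 3 decimal places leaves the longitude within ±0.0005° of the true value.
At latitude 62.2285° a degree of longitude spans 111700 m × cos 62.2285° = 111700 × 0.4659 ≈ 52046.2 m.
East–west error: 0.0005° × 52046.2 m/° ≈ 26.0231 m.
In feet: 26.0231 m ÷ 0.3048 ≈ 85.378 ft.

85.4 feet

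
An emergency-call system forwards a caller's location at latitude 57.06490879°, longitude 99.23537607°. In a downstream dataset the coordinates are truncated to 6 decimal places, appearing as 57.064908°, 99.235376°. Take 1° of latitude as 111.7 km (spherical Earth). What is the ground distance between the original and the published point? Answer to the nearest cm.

The latitude changed by +0.00000079° and the longitude by +0.00000007°.
North–south shift: 0.00000079 × 111700 = 0.088243 m.
E–W at 57.0649°: 0.00000007° × 111700 × cos 57.0649° = 0.00000007 × 111700 × 0.5437 ≈ 0.0042511 m.
Distance: √(0.088243² + 0.0042511²) ≈ 0.0883453 m.
That is 0.0883453 m = 8.8345 cm.

9 cm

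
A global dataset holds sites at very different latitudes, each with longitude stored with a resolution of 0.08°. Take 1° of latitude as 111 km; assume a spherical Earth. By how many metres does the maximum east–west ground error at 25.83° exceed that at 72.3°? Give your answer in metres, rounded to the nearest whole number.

With a 0.08° grid the true value lies within half a step, ±0.08°/2 = ±0.04°, of the stored one.
At 25.83°: 0.04° × 111000 × cos 25.83° = 0.04 × 111000 × 0.9001 ≈ 3996.4 m.
At 72.3°: 0.04° × 111000 × cos 72.3° = 0.04 × 111000 × 0.3040 ≈ 1349.9 m.
So the lower-latitude error exceeds the higher by 3996.4 − 1349.9 = 2646.5 m.

2646 metres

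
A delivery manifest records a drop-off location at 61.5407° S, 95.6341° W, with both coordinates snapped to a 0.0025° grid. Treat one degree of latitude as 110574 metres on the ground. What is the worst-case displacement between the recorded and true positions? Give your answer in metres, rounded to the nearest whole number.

153 metres

With a 0.0025° grid the true value lies within half a step, ±0.0025°/2 = ±0.00125°, of the stored one.
Latitude error → 0.00125 × 110574 = 138.218 m along the meridian.
East–west component at 61.5407°: 0.00125° × 110574 × cos 61.5407° ≈ 0.00125 × 52692.3 ≈ 65.8654 m.
Combining orthogonally: (138.218² + 65.8654²)^½ ≈ 153.109 m.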